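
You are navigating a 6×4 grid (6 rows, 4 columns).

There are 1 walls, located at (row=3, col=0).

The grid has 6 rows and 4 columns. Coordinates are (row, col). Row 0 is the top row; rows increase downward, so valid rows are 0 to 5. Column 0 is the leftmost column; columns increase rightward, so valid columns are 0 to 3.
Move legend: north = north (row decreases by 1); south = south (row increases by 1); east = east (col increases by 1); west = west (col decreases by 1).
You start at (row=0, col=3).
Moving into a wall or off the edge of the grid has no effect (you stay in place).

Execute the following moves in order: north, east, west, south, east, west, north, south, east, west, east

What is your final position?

Start: (row=0, col=3)
  north (north): blocked, stay at (row=0, col=3)
  east (east): blocked, stay at (row=0, col=3)
  west (west): (row=0, col=3) -> (row=0, col=2)
  south (south): (row=0, col=2) -> (row=1, col=2)
  east (east): (row=1, col=2) -> (row=1, col=3)
  west (west): (row=1, col=3) -> (row=1, col=2)
  north (north): (row=1, col=2) -> (row=0, col=2)
  south (south): (row=0, col=2) -> (row=1, col=2)
  east (east): (row=1, col=2) -> (row=1, col=3)
  west (west): (row=1, col=3) -> (row=1, col=2)
  east (east): (row=1, col=2) -> (row=1, col=3)
Final: (row=1, col=3)

Answer: Final position: (row=1, col=3)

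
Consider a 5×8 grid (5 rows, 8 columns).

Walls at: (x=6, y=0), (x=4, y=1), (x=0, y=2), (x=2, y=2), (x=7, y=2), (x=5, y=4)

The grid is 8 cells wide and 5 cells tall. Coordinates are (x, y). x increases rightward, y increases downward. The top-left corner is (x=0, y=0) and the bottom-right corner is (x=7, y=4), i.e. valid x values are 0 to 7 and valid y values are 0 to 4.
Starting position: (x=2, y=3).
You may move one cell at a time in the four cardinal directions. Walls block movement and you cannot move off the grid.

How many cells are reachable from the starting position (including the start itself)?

Answer: Reachable cells: 34

Derivation:
BFS flood-fill from (x=2, y=3):
  Distance 0: (x=2, y=3)
  Distance 1: (x=1, y=3), (x=3, y=3), (x=2, y=4)
  Distance 2: (x=1, y=2), (x=3, y=2), (x=0, y=3), (x=4, y=3), (x=1, y=4), (x=3, y=4)
  Distance 3: (x=1, y=1), (x=3, y=1), (x=4, y=2), (x=5, y=3), (x=0, y=4), (x=4, y=4)
  Distance 4: (x=1, y=0), (x=3, y=0), (x=0, y=1), (x=2, y=1), (x=5, y=2), (x=6, y=3)
  Distance 5: (x=0, y=0), (x=2, y=0), (x=4, y=0), (x=5, y=1), (x=6, y=2), (x=7, y=3), (x=6, y=4)
  Distance 6: (x=5, y=0), (x=6, y=1), (x=7, y=4)
  Distance 7: (x=7, y=1)
  Distance 8: (x=7, y=0)
Total reachable: 34 (grid has 34 open cells total)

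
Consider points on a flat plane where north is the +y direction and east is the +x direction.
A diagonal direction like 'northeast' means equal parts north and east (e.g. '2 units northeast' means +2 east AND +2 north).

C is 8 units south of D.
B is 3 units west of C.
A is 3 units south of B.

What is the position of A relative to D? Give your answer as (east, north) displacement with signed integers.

Answer: A is at (east=-3, north=-11) relative to D.

Derivation:
Place D at the origin (east=0, north=0).
  C is 8 units south of D: delta (east=+0, north=-8); C at (east=0, north=-8).
  B is 3 units west of C: delta (east=-3, north=+0); B at (east=-3, north=-8).
  A is 3 units south of B: delta (east=+0, north=-3); A at (east=-3, north=-11).
Therefore A relative to D: (east=-3, north=-11).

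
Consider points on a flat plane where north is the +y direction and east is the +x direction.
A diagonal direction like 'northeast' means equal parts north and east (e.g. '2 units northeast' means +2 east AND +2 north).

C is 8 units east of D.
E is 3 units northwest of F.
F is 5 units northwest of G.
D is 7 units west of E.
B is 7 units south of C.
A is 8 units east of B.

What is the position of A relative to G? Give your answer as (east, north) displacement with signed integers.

Place G at the origin (east=0, north=0).
  F is 5 units northwest of G: delta (east=-5, north=+5); F at (east=-5, north=5).
  E is 3 units northwest of F: delta (east=-3, north=+3); E at (east=-8, north=8).
  D is 7 units west of E: delta (east=-7, north=+0); D at (east=-15, north=8).
  C is 8 units east of D: delta (east=+8, north=+0); C at (east=-7, north=8).
  B is 7 units south of C: delta (east=+0, north=-7); B at (east=-7, north=1).
  A is 8 units east of B: delta (east=+8, north=+0); A at (east=1, north=1).
Therefore A relative to G: (east=1, north=1).

Answer: A is at (east=1, north=1) relative to G.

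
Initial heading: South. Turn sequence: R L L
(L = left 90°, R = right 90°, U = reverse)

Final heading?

Start: South
  R (right (90° clockwise)) -> West
  L (left (90° counter-clockwise)) -> South
  L (left (90° counter-clockwise)) -> East
Final: East

Answer: Final heading: East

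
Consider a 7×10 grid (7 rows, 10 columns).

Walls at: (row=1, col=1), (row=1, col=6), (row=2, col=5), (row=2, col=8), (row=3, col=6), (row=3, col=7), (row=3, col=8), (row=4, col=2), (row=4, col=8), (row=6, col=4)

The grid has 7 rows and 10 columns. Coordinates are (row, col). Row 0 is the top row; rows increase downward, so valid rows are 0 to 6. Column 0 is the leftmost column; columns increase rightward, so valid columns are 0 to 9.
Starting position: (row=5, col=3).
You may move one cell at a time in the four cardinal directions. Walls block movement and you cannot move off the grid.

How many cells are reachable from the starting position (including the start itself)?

BFS flood-fill from (row=5, col=3):
  Distance 0: (row=5, col=3)
  Distance 1: (row=4, col=3), (row=5, col=2), (row=5, col=4), (row=6, col=3)
  Distance 2: (row=3, col=3), (row=4, col=4), (row=5, col=1), (row=5, col=5), (row=6, col=2)
  Distance 3: (row=2, col=3), (row=3, col=2), (row=3, col=4), (row=4, col=1), (row=4, col=5), (row=5, col=0), (row=5, col=6), (row=6, col=1), (row=6, col=5)
  Distance 4: (row=1, col=3), (row=2, col=2), (row=2, col=4), (row=3, col=1), (row=3, col=5), (row=4, col=0), (row=4, col=6), (row=5, col=7), (row=6, col=0), (row=6, col=6)
  Distance 5: (row=0, col=3), (row=1, col=2), (row=1, col=4), (row=2, col=1), (row=3, col=0), (row=4, col=7), (row=5, col=8), (row=6, col=7)
  Distance 6: (row=0, col=2), (row=0, col=4), (row=1, col=5), (row=2, col=0), (row=5, col=9), (row=6, col=8)
  Distance 7: (row=0, col=1), (row=0, col=5), (row=1, col=0), (row=4, col=9), (row=6, col=9)
  Distance 8: (row=0, col=0), (row=0, col=6), (row=3, col=9)
  Distance 9: (row=0, col=7), (row=2, col=9)
  Distance 10: (row=0, col=8), (row=1, col=7), (row=1, col=9)
  Distance 11: (row=0, col=9), (row=1, col=8), (row=2, col=7)
  Distance 12: (row=2, col=6)
Total reachable: 60 (grid has 60 open cells total)

Answer: Reachable cells: 60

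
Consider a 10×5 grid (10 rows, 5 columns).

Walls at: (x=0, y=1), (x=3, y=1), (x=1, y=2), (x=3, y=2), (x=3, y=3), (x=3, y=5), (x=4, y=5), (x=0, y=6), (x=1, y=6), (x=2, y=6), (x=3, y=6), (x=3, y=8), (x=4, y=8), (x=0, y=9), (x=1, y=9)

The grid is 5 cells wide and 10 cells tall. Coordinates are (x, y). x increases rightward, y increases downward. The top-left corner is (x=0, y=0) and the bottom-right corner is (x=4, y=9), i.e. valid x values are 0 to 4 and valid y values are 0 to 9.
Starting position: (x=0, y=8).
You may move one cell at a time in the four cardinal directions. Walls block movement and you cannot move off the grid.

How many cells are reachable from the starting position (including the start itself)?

BFS flood-fill from (x=0, y=8):
  Distance 0: (x=0, y=8)
  Distance 1: (x=0, y=7), (x=1, y=8)
  Distance 2: (x=1, y=7), (x=2, y=8)
  Distance 3: (x=2, y=7), (x=2, y=9)
  Distance 4: (x=3, y=7), (x=3, y=9)
  Distance 5: (x=4, y=7), (x=4, y=9)
  Distance 6: (x=4, y=6)
Total reachable: 12 (grid has 35 open cells total)

Answer: Reachable cells: 12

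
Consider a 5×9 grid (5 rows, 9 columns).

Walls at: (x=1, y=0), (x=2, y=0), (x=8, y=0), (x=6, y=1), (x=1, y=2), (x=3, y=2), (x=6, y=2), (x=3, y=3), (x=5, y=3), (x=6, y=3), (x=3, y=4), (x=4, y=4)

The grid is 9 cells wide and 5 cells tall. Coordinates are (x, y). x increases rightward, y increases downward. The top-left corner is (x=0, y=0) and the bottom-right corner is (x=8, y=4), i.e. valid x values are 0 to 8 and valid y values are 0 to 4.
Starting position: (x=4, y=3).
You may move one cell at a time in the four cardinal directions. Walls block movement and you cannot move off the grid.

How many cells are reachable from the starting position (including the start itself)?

BFS flood-fill from (x=4, y=3):
  Distance 0: (x=4, y=3)
  Distance 1: (x=4, y=2)
  Distance 2: (x=4, y=1), (x=5, y=2)
  Distance 3: (x=4, y=0), (x=3, y=1), (x=5, y=1)
  Distance 4: (x=3, y=0), (x=5, y=0), (x=2, y=1)
  Distance 5: (x=6, y=0), (x=1, y=1), (x=2, y=2)
  Distance 6: (x=7, y=0), (x=0, y=1), (x=2, y=3)
  Distance 7: (x=0, y=0), (x=7, y=1), (x=0, y=2), (x=1, y=3), (x=2, y=4)
  Distance 8: (x=8, y=1), (x=7, y=2), (x=0, y=3), (x=1, y=4)
  Distance 9: (x=8, y=2), (x=7, y=3), (x=0, y=4)
  Distance 10: (x=8, y=3), (x=7, y=4)
  Distance 11: (x=6, y=4), (x=8, y=4)
  Distance 12: (x=5, y=4)
Total reachable: 33 (grid has 33 open cells total)

Answer: Reachable cells: 33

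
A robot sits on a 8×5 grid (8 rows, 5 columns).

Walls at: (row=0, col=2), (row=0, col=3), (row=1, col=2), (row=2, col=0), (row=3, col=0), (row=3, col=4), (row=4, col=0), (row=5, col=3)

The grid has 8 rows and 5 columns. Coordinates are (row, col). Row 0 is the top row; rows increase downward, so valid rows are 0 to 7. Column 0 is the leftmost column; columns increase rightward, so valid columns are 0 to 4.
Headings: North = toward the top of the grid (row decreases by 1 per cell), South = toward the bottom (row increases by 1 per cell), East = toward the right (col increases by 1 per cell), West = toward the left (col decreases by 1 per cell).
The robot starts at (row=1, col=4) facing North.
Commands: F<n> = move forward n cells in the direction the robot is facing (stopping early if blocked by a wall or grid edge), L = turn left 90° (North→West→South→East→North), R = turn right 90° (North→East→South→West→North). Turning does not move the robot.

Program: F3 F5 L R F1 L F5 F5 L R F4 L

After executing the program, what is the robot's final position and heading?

Answer: Final position: (row=0, col=4), facing South

Derivation:
Start: (row=1, col=4), facing North
  F3: move forward 1/3 (blocked), now at (row=0, col=4)
  F5: move forward 0/5 (blocked), now at (row=0, col=4)
  L: turn left, now facing West
  R: turn right, now facing North
  F1: move forward 0/1 (blocked), now at (row=0, col=4)
  L: turn left, now facing West
  F5: move forward 0/5 (blocked), now at (row=0, col=4)
  F5: move forward 0/5 (blocked), now at (row=0, col=4)
  L: turn left, now facing South
  R: turn right, now facing West
  F4: move forward 0/4 (blocked), now at (row=0, col=4)
  L: turn left, now facing South
Final: (row=0, col=4), facing South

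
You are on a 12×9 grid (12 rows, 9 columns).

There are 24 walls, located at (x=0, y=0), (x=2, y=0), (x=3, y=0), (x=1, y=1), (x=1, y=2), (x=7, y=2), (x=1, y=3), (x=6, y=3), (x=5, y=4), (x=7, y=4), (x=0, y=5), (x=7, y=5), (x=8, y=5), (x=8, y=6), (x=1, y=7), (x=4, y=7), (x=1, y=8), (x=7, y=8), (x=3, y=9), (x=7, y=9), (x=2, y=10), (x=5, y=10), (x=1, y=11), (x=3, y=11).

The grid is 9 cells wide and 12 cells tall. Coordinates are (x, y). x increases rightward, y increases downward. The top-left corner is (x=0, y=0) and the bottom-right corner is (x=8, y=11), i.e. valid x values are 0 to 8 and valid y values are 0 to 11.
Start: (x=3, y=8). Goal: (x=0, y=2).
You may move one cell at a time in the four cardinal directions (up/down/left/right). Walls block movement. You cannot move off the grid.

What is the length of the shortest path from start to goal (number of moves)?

BFS from (x=3, y=8) until reaching (x=0, y=2):
  Distance 0: (x=3, y=8)
  Distance 1: (x=3, y=7), (x=2, y=8), (x=4, y=8)
  Distance 2: (x=3, y=6), (x=2, y=7), (x=5, y=8), (x=2, y=9), (x=4, y=9)
  Distance 3: (x=3, y=5), (x=2, y=6), (x=4, y=6), (x=5, y=7), (x=6, y=8), (x=1, y=9), (x=5, y=9), (x=4, y=10)
  Distance 4: (x=3, y=4), (x=2, y=5), (x=4, y=5), (x=1, y=6), (x=5, y=6), (x=6, y=7), (x=0, y=9), (x=6, y=9), (x=1, y=10), (x=3, y=10), (x=4, y=11)
  Distance 5: (x=3, y=3), (x=2, y=4), (x=4, y=4), (x=1, y=5), (x=5, y=5), (x=0, y=6), (x=6, y=6), (x=7, y=7), (x=0, y=8), (x=0, y=10), (x=6, y=10), (x=5, y=11)
  Distance 6: (x=3, y=2), (x=2, y=3), (x=4, y=3), (x=1, y=4), (x=6, y=5), (x=7, y=6), (x=0, y=7), (x=8, y=7), (x=7, y=10), (x=0, y=11), (x=6, y=11)
  Distance 7: (x=3, y=1), (x=2, y=2), (x=4, y=2), (x=5, y=3), (x=0, y=4), (x=6, y=4), (x=8, y=8), (x=8, y=10), (x=7, y=11)
  Distance 8: (x=2, y=1), (x=4, y=1), (x=5, y=2), (x=0, y=3), (x=8, y=9), (x=8, y=11)
  Distance 9: (x=4, y=0), (x=5, y=1), (x=0, y=2), (x=6, y=2)  <- goal reached here
One shortest path (9 moves): (x=3, y=8) -> (x=2, y=8) -> (x=2, y=7) -> (x=2, y=6) -> (x=1, y=6) -> (x=1, y=5) -> (x=1, y=4) -> (x=0, y=4) -> (x=0, y=3) -> (x=0, y=2)

Answer: Shortest path length: 9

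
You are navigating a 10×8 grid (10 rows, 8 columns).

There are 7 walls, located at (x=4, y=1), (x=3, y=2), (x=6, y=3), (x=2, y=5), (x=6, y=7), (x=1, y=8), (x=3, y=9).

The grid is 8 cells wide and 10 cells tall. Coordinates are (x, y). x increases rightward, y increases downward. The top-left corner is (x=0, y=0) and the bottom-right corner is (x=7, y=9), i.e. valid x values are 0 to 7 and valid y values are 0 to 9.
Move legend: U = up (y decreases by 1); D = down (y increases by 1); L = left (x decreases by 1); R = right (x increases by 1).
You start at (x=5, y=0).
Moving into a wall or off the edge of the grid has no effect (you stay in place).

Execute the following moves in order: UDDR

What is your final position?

Answer: Final position: (x=6, y=2)

Derivation:
Start: (x=5, y=0)
  U (up): blocked, stay at (x=5, y=0)
  D (down): (x=5, y=0) -> (x=5, y=1)
  D (down): (x=5, y=1) -> (x=5, y=2)
  R (right): (x=5, y=2) -> (x=6, y=2)
Final: (x=6, y=2)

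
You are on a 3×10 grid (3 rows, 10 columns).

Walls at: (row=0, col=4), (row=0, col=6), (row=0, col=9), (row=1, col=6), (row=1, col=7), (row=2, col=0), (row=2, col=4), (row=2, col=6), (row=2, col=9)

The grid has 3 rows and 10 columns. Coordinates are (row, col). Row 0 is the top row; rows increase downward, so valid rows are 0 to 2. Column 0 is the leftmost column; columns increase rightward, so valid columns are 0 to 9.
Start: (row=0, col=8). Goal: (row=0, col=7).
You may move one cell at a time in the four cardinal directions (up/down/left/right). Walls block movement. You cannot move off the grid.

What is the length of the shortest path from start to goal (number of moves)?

Answer: Shortest path length: 1

Derivation:
BFS from (row=0, col=8) until reaching (row=0, col=7):
  Distance 0: (row=0, col=8)
  Distance 1: (row=0, col=7), (row=1, col=8)  <- goal reached here
One shortest path (1 moves): (row=0, col=8) -> (row=0, col=7)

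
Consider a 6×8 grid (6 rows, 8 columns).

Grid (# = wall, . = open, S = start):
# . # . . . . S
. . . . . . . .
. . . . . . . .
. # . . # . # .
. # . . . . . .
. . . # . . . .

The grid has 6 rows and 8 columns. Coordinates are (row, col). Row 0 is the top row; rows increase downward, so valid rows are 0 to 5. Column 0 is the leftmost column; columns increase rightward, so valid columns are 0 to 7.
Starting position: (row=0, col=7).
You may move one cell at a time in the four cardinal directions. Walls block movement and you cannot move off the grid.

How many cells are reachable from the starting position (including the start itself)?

Answer: Reachable cells: 41

Derivation:
BFS flood-fill from (row=0, col=7):
  Distance 0: (row=0, col=7)
  Distance 1: (row=0, col=6), (row=1, col=7)
  Distance 2: (row=0, col=5), (row=1, col=6), (row=2, col=7)
  Distance 3: (row=0, col=4), (row=1, col=5), (row=2, col=6), (row=3, col=7)
  Distance 4: (row=0, col=3), (row=1, col=4), (row=2, col=5), (row=4, col=7)
  Distance 5: (row=1, col=3), (row=2, col=4), (row=3, col=5), (row=4, col=6), (row=5, col=7)
  Distance 6: (row=1, col=2), (row=2, col=3), (row=4, col=5), (row=5, col=6)
  Distance 7: (row=1, col=1), (row=2, col=2), (row=3, col=3), (row=4, col=4), (row=5, col=5)
  Distance 8: (row=0, col=1), (row=1, col=0), (row=2, col=1), (row=3, col=2), (row=4, col=3), (row=5, col=4)
  Distance 9: (row=2, col=0), (row=4, col=2)
  Distance 10: (row=3, col=0), (row=5, col=2)
  Distance 11: (row=4, col=0), (row=5, col=1)
  Distance 12: (row=5, col=0)
Total reachable: 41 (grid has 41 open cells total)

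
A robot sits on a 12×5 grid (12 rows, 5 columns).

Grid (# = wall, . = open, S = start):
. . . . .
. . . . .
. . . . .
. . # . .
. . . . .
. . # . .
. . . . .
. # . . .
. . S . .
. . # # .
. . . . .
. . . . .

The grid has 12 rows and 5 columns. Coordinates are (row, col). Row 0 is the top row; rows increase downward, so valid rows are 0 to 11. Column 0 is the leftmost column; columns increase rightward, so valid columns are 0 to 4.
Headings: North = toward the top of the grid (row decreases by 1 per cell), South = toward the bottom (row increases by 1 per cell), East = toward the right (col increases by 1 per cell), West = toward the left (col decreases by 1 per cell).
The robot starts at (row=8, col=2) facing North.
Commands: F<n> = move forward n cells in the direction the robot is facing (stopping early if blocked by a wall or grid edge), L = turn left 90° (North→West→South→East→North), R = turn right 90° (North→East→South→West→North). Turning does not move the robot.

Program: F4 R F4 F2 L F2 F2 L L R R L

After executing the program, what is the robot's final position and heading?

Answer: Final position: (row=2, col=4), facing West

Derivation:
Start: (row=8, col=2), facing North
  F4: move forward 2/4 (blocked), now at (row=6, col=2)
  R: turn right, now facing East
  F4: move forward 2/4 (blocked), now at (row=6, col=4)
  F2: move forward 0/2 (blocked), now at (row=6, col=4)
  L: turn left, now facing North
  F2: move forward 2, now at (row=4, col=4)
  F2: move forward 2, now at (row=2, col=4)
  L: turn left, now facing West
  L: turn left, now facing South
  R: turn right, now facing West
  R: turn right, now facing North
  L: turn left, now facing West
Final: (row=2, col=4), facing West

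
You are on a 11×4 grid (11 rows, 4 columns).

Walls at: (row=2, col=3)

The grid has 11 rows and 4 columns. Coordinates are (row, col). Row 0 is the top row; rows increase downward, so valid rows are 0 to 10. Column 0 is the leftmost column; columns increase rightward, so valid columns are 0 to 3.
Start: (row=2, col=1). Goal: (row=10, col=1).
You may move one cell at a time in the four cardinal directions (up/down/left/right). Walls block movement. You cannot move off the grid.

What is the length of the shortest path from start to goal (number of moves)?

BFS from (row=2, col=1) until reaching (row=10, col=1):
  Distance 0: (row=2, col=1)
  Distance 1: (row=1, col=1), (row=2, col=0), (row=2, col=2), (row=3, col=1)
  Distance 2: (row=0, col=1), (row=1, col=0), (row=1, col=2), (row=3, col=0), (row=3, col=2), (row=4, col=1)
  Distance 3: (row=0, col=0), (row=0, col=2), (row=1, col=3), (row=3, col=3), (row=4, col=0), (row=4, col=2), (row=5, col=1)
  Distance 4: (row=0, col=3), (row=4, col=3), (row=5, col=0), (row=5, col=2), (row=6, col=1)
  Distance 5: (row=5, col=3), (row=6, col=0), (row=6, col=2), (row=7, col=1)
  Distance 6: (row=6, col=3), (row=7, col=0), (row=7, col=2), (row=8, col=1)
  Distance 7: (row=7, col=3), (row=8, col=0), (row=8, col=2), (row=9, col=1)
  Distance 8: (row=8, col=3), (row=9, col=0), (row=9, col=2), (row=10, col=1)  <- goal reached here
One shortest path (8 moves): (row=2, col=1) -> (row=3, col=1) -> (row=4, col=1) -> (row=5, col=1) -> (row=6, col=1) -> (row=7, col=1) -> (row=8, col=1) -> (row=9, col=1) -> (row=10, col=1)

Answer: Shortest path length: 8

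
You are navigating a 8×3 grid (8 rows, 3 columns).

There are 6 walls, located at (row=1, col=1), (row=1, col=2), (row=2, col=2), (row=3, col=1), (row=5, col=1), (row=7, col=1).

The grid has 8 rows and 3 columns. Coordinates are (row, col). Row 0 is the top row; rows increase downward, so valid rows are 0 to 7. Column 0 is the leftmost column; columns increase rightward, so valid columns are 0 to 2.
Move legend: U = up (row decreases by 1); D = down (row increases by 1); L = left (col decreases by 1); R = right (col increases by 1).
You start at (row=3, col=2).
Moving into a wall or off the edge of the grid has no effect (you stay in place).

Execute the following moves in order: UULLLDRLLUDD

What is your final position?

Answer: Final position: (row=5, col=0)

Derivation:
Start: (row=3, col=2)
  U (up): blocked, stay at (row=3, col=2)
  U (up): blocked, stay at (row=3, col=2)
  [×3]L (left): blocked, stay at (row=3, col=2)
  D (down): (row=3, col=2) -> (row=4, col=2)
  R (right): blocked, stay at (row=4, col=2)
  L (left): (row=4, col=2) -> (row=4, col=1)
  L (left): (row=4, col=1) -> (row=4, col=0)
  U (up): (row=4, col=0) -> (row=3, col=0)
  D (down): (row=3, col=0) -> (row=4, col=0)
  D (down): (row=4, col=0) -> (row=5, col=0)
Final: (row=5, col=0)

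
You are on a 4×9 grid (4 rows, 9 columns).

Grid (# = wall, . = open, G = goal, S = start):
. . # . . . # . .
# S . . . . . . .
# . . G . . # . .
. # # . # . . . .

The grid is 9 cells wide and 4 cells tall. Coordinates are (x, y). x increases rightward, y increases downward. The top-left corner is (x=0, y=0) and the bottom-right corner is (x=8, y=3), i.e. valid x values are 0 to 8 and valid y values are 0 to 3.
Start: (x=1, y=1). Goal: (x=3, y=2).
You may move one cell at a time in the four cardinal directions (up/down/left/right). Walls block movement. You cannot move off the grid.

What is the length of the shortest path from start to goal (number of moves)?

Answer: Shortest path length: 3

Derivation:
BFS from (x=1, y=1) until reaching (x=3, y=2):
  Distance 0: (x=1, y=1)
  Distance 1: (x=1, y=0), (x=2, y=1), (x=1, y=2)
  Distance 2: (x=0, y=0), (x=3, y=1), (x=2, y=2)
  Distance 3: (x=3, y=0), (x=4, y=1), (x=3, y=2)  <- goal reached here
One shortest path (3 moves): (x=1, y=1) -> (x=2, y=1) -> (x=3, y=1) -> (x=3, y=2)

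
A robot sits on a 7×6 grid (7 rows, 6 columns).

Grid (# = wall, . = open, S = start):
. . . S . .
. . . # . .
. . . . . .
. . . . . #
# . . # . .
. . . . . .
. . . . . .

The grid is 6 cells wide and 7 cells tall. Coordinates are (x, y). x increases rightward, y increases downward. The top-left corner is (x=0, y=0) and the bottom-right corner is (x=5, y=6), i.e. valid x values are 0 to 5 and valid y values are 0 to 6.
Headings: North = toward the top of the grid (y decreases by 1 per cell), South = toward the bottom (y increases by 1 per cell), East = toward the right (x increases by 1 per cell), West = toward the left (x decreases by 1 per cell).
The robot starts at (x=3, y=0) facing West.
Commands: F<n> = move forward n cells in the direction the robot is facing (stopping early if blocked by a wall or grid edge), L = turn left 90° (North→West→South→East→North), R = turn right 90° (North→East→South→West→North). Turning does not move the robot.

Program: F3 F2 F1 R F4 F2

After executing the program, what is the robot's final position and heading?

Answer: Final position: (x=0, y=0), facing North

Derivation:
Start: (x=3, y=0), facing West
  F3: move forward 3, now at (x=0, y=0)
  F2: move forward 0/2 (blocked), now at (x=0, y=0)
  F1: move forward 0/1 (blocked), now at (x=0, y=0)
  R: turn right, now facing North
  F4: move forward 0/4 (blocked), now at (x=0, y=0)
  F2: move forward 0/2 (blocked), now at (x=0, y=0)
Final: (x=0, y=0), facing North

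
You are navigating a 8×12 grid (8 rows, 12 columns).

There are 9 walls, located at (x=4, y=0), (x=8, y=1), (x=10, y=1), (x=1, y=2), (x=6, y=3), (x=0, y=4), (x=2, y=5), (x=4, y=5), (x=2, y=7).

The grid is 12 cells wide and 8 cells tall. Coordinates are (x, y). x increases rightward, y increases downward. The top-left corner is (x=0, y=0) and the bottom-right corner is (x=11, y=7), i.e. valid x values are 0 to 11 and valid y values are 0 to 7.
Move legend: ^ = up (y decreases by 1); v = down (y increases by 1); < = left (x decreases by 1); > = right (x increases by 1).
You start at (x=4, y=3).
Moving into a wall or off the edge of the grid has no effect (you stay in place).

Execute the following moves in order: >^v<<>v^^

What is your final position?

Start: (x=4, y=3)
  > (right): (x=4, y=3) -> (x=5, y=3)
  ^ (up): (x=5, y=3) -> (x=5, y=2)
  v (down): (x=5, y=2) -> (x=5, y=3)
  < (left): (x=5, y=3) -> (x=4, y=3)
  < (left): (x=4, y=3) -> (x=3, y=3)
  > (right): (x=3, y=3) -> (x=4, y=3)
  v (down): (x=4, y=3) -> (x=4, y=4)
  ^ (up): (x=4, y=4) -> (x=4, y=3)
  ^ (up): (x=4, y=3) -> (x=4, y=2)
Final: (x=4, y=2)

Answer: Final position: (x=4, y=2)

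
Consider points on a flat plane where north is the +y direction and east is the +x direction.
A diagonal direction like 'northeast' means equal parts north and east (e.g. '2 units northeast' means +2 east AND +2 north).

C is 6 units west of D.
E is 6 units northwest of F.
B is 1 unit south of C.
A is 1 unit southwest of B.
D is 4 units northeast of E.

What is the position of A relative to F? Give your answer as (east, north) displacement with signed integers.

Place F at the origin (east=0, north=0).
  E is 6 units northwest of F: delta (east=-6, north=+6); E at (east=-6, north=6).
  D is 4 units northeast of E: delta (east=+4, north=+4); D at (east=-2, north=10).
  C is 6 units west of D: delta (east=-6, north=+0); C at (east=-8, north=10).
  B is 1 unit south of C: delta (east=+0, north=-1); B at (east=-8, north=9).
  A is 1 unit southwest of B: delta (east=-1, north=-1); A at (east=-9, north=8).
Therefore A relative to F: (east=-9, north=8).

Answer: A is at (east=-9, north=8) relative to F.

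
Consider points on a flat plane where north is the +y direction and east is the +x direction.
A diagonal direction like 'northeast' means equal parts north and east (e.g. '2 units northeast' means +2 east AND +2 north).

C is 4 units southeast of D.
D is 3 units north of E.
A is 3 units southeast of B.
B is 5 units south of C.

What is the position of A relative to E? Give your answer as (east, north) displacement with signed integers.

Answer: A is at (east=7, north=-9) relative to E.

Derivation:
Place E at the origin (east=0, north=0).
  D is 3 units north of E: delta (east=+0, north=+3); D at (east=0, north=3).
  C is 4 units southeast of D: delta (east=+4, north=-4); C at (east=4, north=-1).
  B is 5 units south of C: delta (east=+0, north=-5); B at (east=4, north=-6).
  A is 3 units southeast of B: delta (east=+3, north=-3); A at (east=7, north=-9).
Therefore A relative to E: (east=7, north=-9).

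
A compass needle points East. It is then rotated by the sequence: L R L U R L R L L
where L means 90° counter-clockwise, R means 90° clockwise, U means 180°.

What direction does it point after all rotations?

Answer: Final heading: East

Derivation:
Start: East
  L (left (90° counter-clockwise)) -> North
  R (right (90° clockwise)) -> East
  L (left (90° counter-clockwise)) -> North
  U (U-turn (180°)) -> South
  R (right (90° clockwise)) -> West
  L (left (90° counter-clockwise)) -> South
  R (right (90° clockwise)) -> West
  L (left (90° counter-clockwise)) -> South
  L (left (90° counter-clockwise)) -> East
Final: East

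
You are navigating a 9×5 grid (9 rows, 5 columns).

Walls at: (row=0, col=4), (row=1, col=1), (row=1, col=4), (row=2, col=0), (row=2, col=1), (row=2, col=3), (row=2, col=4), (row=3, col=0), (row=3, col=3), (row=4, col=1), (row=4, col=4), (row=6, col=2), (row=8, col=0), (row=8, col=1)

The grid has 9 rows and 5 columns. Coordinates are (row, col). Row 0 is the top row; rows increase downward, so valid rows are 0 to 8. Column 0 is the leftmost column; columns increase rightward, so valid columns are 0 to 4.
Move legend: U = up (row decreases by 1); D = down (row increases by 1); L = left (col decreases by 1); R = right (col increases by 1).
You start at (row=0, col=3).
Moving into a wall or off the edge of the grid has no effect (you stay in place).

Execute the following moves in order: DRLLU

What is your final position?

Start: (row=0, col=3)
  D (down): (row=0, col=3) -> (row=1, col=3)
  R (right): blocked, stay at (row=1, col=3)
  L (left): (row=1, col=3) -> (row=1, col=2)
  L (left): blocked, stay at (row=1, col=2)
  U (up): (row=1, col=2) -> (row=0, col=2)
Final: (row=0, col=2)

Answer: Final position: (row=0, col=2)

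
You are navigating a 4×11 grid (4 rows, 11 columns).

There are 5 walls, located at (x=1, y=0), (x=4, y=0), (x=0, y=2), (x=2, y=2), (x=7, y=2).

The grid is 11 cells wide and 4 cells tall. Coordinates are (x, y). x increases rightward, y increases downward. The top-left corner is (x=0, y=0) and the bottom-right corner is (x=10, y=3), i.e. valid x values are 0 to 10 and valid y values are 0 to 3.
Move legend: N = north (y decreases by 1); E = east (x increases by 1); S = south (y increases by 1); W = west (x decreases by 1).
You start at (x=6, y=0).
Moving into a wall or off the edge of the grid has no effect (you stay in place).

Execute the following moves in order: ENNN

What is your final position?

Answer: Final position: (x=7, y=0)

Derivation:
Start: (x=6, y=0)
  E (east): (x=6, y=0) -> (x=7, y=0)
  [×3]N (north): blocked, stay at (x=7, y=0)
Final: (x=7, y=0)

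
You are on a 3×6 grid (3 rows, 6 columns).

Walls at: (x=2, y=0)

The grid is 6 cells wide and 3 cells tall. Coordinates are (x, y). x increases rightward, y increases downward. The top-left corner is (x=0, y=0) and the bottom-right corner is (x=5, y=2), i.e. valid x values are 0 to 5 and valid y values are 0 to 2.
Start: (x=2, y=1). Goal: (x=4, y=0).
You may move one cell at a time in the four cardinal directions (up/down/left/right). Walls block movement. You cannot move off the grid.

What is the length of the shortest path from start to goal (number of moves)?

Answer: Shortest path length: 3

Derivation:
BFS from (x=2, y=1) until reaching (x=4, y=0):
  Distance 0: (x=2, y=1)
  Distance 1: (x=1, y=1), (x=3, y=1), (x=2, y=2)
  Distance 2: (x=1, y=0), (x=3, y=0), (x=0, y=1), (x=4, y=1), (x=1, y=2), (x=3, y=2)
  Distance 3: (x=0, y=0), (x=4, y=0), (x=5, y=1), (x=0, y=2), (x=4, y=2)  <- goal reached here
One shortest path (3 moves): (x=2, y=1) -> (x=3, y=1) -> (x=4, y=1) -> (x=4, y=0)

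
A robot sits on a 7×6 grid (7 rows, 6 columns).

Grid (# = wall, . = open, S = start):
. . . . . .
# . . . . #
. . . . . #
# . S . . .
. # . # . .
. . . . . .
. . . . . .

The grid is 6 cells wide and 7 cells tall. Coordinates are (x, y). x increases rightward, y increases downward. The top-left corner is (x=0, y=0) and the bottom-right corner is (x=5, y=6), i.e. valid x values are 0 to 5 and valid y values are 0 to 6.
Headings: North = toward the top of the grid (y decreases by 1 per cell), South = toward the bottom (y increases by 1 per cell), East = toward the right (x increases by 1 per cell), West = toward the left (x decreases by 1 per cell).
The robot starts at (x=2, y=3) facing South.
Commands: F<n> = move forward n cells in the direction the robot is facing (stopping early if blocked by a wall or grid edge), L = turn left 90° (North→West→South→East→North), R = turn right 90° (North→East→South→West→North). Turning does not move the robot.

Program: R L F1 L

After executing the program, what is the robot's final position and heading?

Start: (x=2, y=3), facing South
  R: turn right, now facing West
  L: turn left, now facing South
  F1: move forward 1, now at (x=2, y=4)
  L: turn left, now facing East
Final: (x=2, y=4), facing East

Answer: Final position: (x=2, y=4), facing East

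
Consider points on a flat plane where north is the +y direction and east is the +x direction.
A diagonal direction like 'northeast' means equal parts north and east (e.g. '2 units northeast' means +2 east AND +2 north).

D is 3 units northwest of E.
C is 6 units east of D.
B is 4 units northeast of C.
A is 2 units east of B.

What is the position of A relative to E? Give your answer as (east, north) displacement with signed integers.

Answer: A is at (east=9, north=7) relative to E.

Derivation:
Place E at the origin (east=0, north=0).
  D is 3 units northwest of E: delta (east=-3, north=+3); D at (east=-3, north=3).
  C is 6 units east of D: delta (east=+6, north=+0); C at (east=3, north=3).
  B is 4 units northeast of C: delta (east=+4, north=+4); B at (east=7, north=7).
  A is 2 units east of B: delta (east=+2, north=+0); A at (east=9, north=7).
Therefore A relative to E: (east=9, north=7).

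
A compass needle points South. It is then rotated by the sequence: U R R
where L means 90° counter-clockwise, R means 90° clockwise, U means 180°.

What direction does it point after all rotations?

Answer: Final heading: South

Derivation:
Start: South
  U (U-turn (180°)) -> North
  R (right (90° clockwise)) -> East
  R (right (90° clockwise)) -> South
Final: South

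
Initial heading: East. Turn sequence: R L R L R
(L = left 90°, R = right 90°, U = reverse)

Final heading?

Answer: Final heading: South

Derivation:
Start: East
  R (right (90° clockwise)) -> South
  L (left (90° counter-clockwise)) -> East
  R (right (90° clockwise)) -> South
  L (left (90° counter-clockwise)) -> East
  R (right (90° clockwise)) -> South
Final: South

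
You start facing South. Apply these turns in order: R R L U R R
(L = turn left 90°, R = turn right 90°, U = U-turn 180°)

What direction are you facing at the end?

Answer: Final heading: West

Derivation:
Start: South
  R (right (90° clockwise)) -> West
  R (right (90° clockwise)) -> North
  L (left (90° counter-clockwise)) -> West
  U (U-turn (180°)) -> East
  R (right (90° clockwise)) -> South
  R (right (90° clockwise)) -> West
Final: West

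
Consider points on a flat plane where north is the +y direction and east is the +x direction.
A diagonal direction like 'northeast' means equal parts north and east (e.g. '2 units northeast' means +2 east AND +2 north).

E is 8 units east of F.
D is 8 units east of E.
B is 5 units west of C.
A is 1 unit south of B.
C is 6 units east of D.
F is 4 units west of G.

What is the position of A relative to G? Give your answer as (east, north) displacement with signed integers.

Place G at the origin (east=0, north=0).
  F is 4 units west of G: delta (east=-4, north=+0); F at (east=-4, north=0).
  E is 8 units east of F: delta (east=+8, north=+0); E at (east=4, north=0).
  D is 8 units east of E: delta (east=+8, north=+0); D at (east=12, north=0).
  C is 6 units east of D: delta (east=+6, north=+0); C at (east=18, north=0).
  B is 5 units west of C: delta (east=-5, north=+0); B at (east=13, north=0).
  A is 1 unit south of B: delta (east=+0, north=-1); A at (east=13, north=-1).
Therefore A relative to G: (east=13, north=-1).

Answer: A is at (east=13, north=-1) relative to G.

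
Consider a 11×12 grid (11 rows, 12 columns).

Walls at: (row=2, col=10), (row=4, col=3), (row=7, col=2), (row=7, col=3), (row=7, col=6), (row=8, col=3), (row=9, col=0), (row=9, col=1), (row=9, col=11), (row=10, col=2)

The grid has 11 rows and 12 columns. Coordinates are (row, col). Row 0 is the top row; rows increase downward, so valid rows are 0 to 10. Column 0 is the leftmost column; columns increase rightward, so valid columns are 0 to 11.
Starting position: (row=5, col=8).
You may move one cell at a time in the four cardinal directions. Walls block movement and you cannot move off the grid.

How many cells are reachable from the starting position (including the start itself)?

BFS flood-fill from (row=5, col=8):
  Distance 0: (row=5, col=8)
  Distance 1: (row=4, col=8), (row=5, col=7), (row=5, col=9), (row=6, col=8)
  Distance 2: (row=3, col=8), (row=4, col=7), (row=4, col=9), (row=5, col=6), (row=5, col=10), (row=6, col=7), (row=6, col=9), (row=7, col=8)
  Distance 3: (row=2, col=8), (row=3, col=7), (row=3, col=9), (row=4, col=6), (row=4, col=10), (row=5, col=5), (row=5, col=11), (row=6, col=6), (row=6, col=10), (row=7, col=7), (row=7, col=9), (row=8, col=8)
  Distance 4: (row=1, col=8), (row=2, col=7), (row=2, col=9), (row=3, col=6), (row=3, col=10), (row=4, col=5), (row=4, col=11), (row=5, col=4), (row=6, col=5), (row=6, col=11), (row=7, col=10), (row=8, col=7), (row=8, col=9), (row=9, col=8)
  Distance 5: (row=0, col=8), (row=1, col=7), (row=1, col=9), (row=2, col=6), (row=3, col=5), (row=3, col=11), (row=4, col=4), (row=5, col=3), (row=6, col=4), (row=7, col=5), (row=7, col=11), (row=8, col=6), (row=8, col=10), (row=9, col=7), (row=9, col=9), (row=10, col=8)
  Distance 6: (row=0, col=7), (row=0, col=9), (row=1, col=6), (row=1, col=10), (row=2, col=5), (row=2, col=11), (row=3, col=4), (row=5, col=2), (row=6, col=3), (row=7, col=4), (row=8, col=5), (row=8, col=11), (row=9, col=6), (row=9, col=10), (row=10, col=7), (row=10, col=9)
  Distance 7: (row=0, col=6), (row=0, col=10), (row=1, col=5), (row=1, col=11), (row=2, col=4), (row=3, col=3), (row=4, col=2), (row=5, col=1), (row=6, col=2), (row=8, col=4), (row=9, col=5), (row=10, col=6), (row=10, col=10)
  Distance 8: (row=0, col=5), (row=0, col=11), (row=1, col=4), (row=2, col=3), (row=3, col=2), (row=4, col=1), (row=5, col=0), (row=6, col=1), (row=9, col=4), (row=10, col=5), (row=10, col=11)
  Distance 9: (row=0, col=4), (row=1, col=3), (row=2, col=2), (row=3, col=1), (row=4, col=0), (row=6, col=0), (row=7, col=1), (row=9, col=3), (row=10, col=4)
  Distance 10: (row=0, col=3), (row=1, col=2), (row=2, col=1), (row=3, col=0), (row=7, col=0), (row=8, col=1), (row=9, col=2), (row=10, col=3)
  Distance 11: (row=0, col=2), (row=1, col=1), (row=2, col=0), (row=8, col=0), (row=8, col=2)
  Distance 12: (row=0, col=1), (row=1, col=0)
  Distance 13: (row=0, col=0)
Total reachable: 120 (grid has 122 open cells total)

Answer: Reachable cells: 120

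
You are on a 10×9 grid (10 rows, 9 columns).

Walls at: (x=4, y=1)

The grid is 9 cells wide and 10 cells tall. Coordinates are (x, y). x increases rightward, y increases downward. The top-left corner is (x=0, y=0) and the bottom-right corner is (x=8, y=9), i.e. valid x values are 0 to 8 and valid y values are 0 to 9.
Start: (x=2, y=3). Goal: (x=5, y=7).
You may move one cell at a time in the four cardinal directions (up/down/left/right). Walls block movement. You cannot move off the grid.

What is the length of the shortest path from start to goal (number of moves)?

Answer: Shortest path length: 7

Derivation:
BFS from (x=2, y=3) until reaching (x=5, y=7):
  Distance 0: (x=2, y=3)
  Distance 1: (x=2, y=2), (x=1, y=3), (x=3, y=3), (x=2, y=4)
  Distance 2: (x=2, y=1), (x=1, y=2), (x=3, y=2), (x=0, y=3), (x=4, y=3), (x=1, y=4), (x=3, y=4), (x=2, y=5)
  Distance 3: (x=2, y=0), (x=1, y=1), (x=3, y=1), (x=0, y=2), (x=4, y=2), (x=5, y=3), (x=0, y=4), (x=4, y=4), (x=1, y=5), (x=3, y=5), (x=2, y=6)
  Distance 4: (x=1, y=0), (x=3, y=0), (x=0, y=1), (x=5, y=2), (x=6, y=3), (x=5, y=4), (x=0, y=5), (x=4, y=5), (x=1, y=6), (x=3, y=6), (x=2, y=7)
  Distance 5: (x=0, y=0), (x=4, y=0), (x=5, y=1), (x=6, y=2), (x=7, y=3), (x=6, y=4), (x=5, y=5), (x=0, y=6), (x=4, y=6), (x=1, y=7), (x=3, y=7), (x=2, y=8)
  Distance 6: (x=5, y=0), (x=6, y=1), (x=7, y=2), (x=8, y=3), (x=7, y=4), (x=6, y=5), (x=5, y=6), (x=0, y=7), (x=4, y=7), (x=1, y=8), (x=3, y=8), (x=2, y=9)
  Distance 7: (x=6, y=0), (x=7, y=1), (x=8, y=2), (x=8, y=4), (x=7, y=5), (x=6, y=6), (x=5, y=7), (x=0, y=8), (x=4, y=8), (x=1, y=9), (x=3, y=9)  <- goal reached here
One shortest path (7 moves): (x=2, y=3) -> (x=3, y=3) -> (x=4, y=3) -> (x=5, y=3) -> (x=5, y=4) -> (x=5, y=5) -> (x=5, y=6) -> (x=5, y=7)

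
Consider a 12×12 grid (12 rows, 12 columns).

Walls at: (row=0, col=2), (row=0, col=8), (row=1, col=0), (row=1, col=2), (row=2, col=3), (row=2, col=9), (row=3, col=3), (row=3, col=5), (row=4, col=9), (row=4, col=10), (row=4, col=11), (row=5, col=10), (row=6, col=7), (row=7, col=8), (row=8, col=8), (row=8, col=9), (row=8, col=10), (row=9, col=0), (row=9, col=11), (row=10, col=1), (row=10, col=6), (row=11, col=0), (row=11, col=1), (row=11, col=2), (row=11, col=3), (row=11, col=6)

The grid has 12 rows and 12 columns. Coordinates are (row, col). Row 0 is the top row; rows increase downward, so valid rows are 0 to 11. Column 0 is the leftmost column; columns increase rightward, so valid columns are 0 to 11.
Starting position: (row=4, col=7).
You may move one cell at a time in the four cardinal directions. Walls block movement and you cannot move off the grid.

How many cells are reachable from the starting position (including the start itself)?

BFS flood-fill from (row=4, col=7):
  Distance 0: (row=4, col=7)
  Distance 1: (row=3, col=7), (row=4, col=6), (row=4, col=8), (row=5, col=7)
  Distance 2: (row=2, col=7), (row=3, col=6), (row=3, col=8), (row=4, col=5), (row=5, col=6), (row=5, col=8)
  Distance 3: (row=1, col=7), (row=2, col=6), (row=2, col=8), (row=3, col=9), (row=4, col=4), (row=5, col=5), (row=5, col=9), (row=6, col=6), (row=6, col=8)
  Distance 4: (row=0, col=7), (row=1, col=6), (row=1, col=8), (row=2, col=5), (row=3, col=4), (row=3, col=10), (row=4, col=3), (row=5, col=4), (row=6, col=5), (row=6, col=9), (row=7, col=6)
  Distance 5: (row=0, col=6), (row=1, col=5), (row=1, col=9), (row=2, col=4), (row=2, col=10), (row=3, col=11), (row=4, col=2), (row=5, col=3), (row=6, col=4), (row=6, col=10), (row=7, col=5), (row=7, col=7), (row=7, col=9), (row=8, col=6)
  Distance 6: (row=0, col=5), (row=0, col=9), (row=1, col=4), (row=1, col=10), (row=2, col=11), (row=3, col=2), (row=4, col=1), (row=5, col=2), (row=6, col=3), (row=6, col=11), (row=7, col=4), (row=7, col=10), (row=8, col=5), (row=8, col=7), (row=9, col=6)
  Distance 7: (row=0, col=4), (row=0, col=10), (row=1, col=3), (row=1, col=11), (row=2, col=2), (row=3, col=1), (row=4, col=0), (row=5, col=1), (row=5, col=11), (row=6, col=2), (row=7, col=3), (row=7, col=11), (row=8, col=4), (row=9, col=5), (row=9, col=7)
  Distance 8: (row=0, col=3), (row=0, col=11), (row=2, col=1), (row=3, col=0), (row=5, col=0), (row=6, col=1), (row=7, col=2), (row=8, col=3), (row=8, col=11), (row=9, col=4), (row=9, col=8), (row=10, col=5), (row=10, col=7)
  Distance 9: (row=1, col=1), (row=2, col=0), (row=6, col=0), (row=7, col=1), (row=8, col=2), (row=9, col=3), (row=9, col=9), (row=10, col=4), (row=10, col=8), (row=11, col=5), (row=11, col=7)
  Distance 10: (row=0, col=1), (row=7, col=0), (row=8, col=1), (row=9, col=2), (row=9, col=10), (row=10, col=3), (row=10, col=9), (row=11, col=4), (row=11, col=8)
  Distance 11: (row=0, col=0), (row=8, col=0), (row=9, col=1), (row=10, col=2), (row=10, col=10), (row=11, col=9)
  Distance 12: (row=10, col=11), (row=11, col=10)
  Distance 13: (row=11, col=11)
Total reachable: 117 (grid has 118 open cells total)

Answer: Reachable cells: 117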